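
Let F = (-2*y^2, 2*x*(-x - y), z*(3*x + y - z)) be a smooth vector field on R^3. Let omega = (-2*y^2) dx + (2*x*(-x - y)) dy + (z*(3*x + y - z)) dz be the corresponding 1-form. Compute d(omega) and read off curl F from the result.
d(omega) = (z) dy ∧ dz + (-3*z) dz ∧ dx + (-4*x + 2*y) dx ∧ dy; curl F = (z, -3*z, -4*x + 2*y)

d omega = sum_{i<j} (∂f_j/∂x_i - ∂f_i/∂x_j) dx_i ∧ dx_j. Under the identification (dy ∧ dz, dz ∧ dx, dx ∧ dy) ↔ (e_x, e_y, e_z), the coefficients are exactly the components of curl F. Compute:
  ∂R/∂y - ∂Q/∂z = (z) - (0) = z
  ∂P/∂z - ∂R/∂x = (0) - (3*z) = -3*z
  ∂Q/∂x - ∂P/∂y = (-4*x - 2*y) - (-4*y) = -4*x + 2*y.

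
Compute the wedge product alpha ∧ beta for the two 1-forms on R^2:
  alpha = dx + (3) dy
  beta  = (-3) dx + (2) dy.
alpha ∧ beta = (11) dx ∧ dy

Distribute the wedge, using dx_i ∧ dx_j = -dx_j ∧ dx_i and dx_i ∧ dx_i = 0. For each pair (i, j) with i < j, the coefficient of dx_i ∧ dx_j in alpha ∧ beta is (alpha_i * beta_j - alpha_j * beta_i). Collecting: alpha ∧ beta = (11) dx ∧ dy.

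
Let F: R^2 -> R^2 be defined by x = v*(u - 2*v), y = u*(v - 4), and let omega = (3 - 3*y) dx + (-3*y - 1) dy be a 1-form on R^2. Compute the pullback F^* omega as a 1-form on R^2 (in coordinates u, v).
F^* omega = (-6*u*v^2 + 36*u*v - 48*u + 2*v + 4) du + (-6*u^2*v + 24*u^2 + 12*u*v^2 - 48*u*v + 2*u - 12*v) dv

Using F^*(f dg) = (f ∘ F) d(g ∘ F), substitute each coordinate x_i by F_i(u, v) in f_i, and replace dx_i by d F_i = (∂F_i/∂u) du + (∂F_i/∂v) dv.
  For the x component: f_1(F) = -3*u*v + 12*u + 3; d F_1 = (v) du + (u - 4*v) dv
  For the y component: f_2(F) = -3*u*v + 12*u - 1; d F_2 = (v - 4) du + (u) dv
Combining and collecting du, dv coefficients:
  coeff of du: -6*u*v^2 + 36*u*v - 48*u + 2*v + 4
  coeff of dv: -6*u^2*v + 24*u^2 + 12*u*v^2 - 48*u*v + 2*u - 12*v
F^* omega = (-6*u*v^2 + 36*u*v - 48*u + 2*v + 4) du + (-6*u^2*v + 24*u^2 + 12*u*v^2 - 48*u*v + 2*u - 12*v) dv.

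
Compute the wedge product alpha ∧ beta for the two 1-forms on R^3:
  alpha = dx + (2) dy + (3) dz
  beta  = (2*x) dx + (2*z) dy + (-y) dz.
alpha ∧ beta = (-4*x + 2*z) dx ∧ dy + (-6*x - y) dx ∧ dz + (-2*y - 6*z) dy ∧ dz

Distribute the wedge, using dx_i ∧ dx_j = -dx_j ∧ dx_i and dx_i ∧ dx_i = 0. For each pair (i, j) with i < j, the coefficient of dx_i ∧ dx_j in alpha ∧ beta is (alpha_i * beta_j - alpha_j * beta_i). Collecting: alpha ∧ beta = (-4*x + 2*z) dx ∧ dy + (-6*x - y) dx ∧ dz + (-2*y - 6*z) dy ∧ dz.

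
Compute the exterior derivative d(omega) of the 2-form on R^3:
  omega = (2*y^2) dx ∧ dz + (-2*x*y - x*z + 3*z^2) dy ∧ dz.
d(omega) = (-6*y - z) dx ∧ dy ∧ dz

For a 2-form omega = sum_{i<j} g_{ij} dx_i ∧ dx_j, the exterior derivative is
  d(omega) = sum_{i<j} d(g_{ij}) ∧ dx_i ∧ dx_j = sum_{i<j, k} (∂g_{ij}/∂x_k) dx_k ∧ dx_i ∧ dx_j.
Expand each term, using dx_k ∧ dx_i ∧ dx_j = sgn(permutation) dx_{(a)} ∧ dx_{(b)} ∧ dx_{(c)} with (a < b < c) sorted:
  d(2*y^2) includes (∂/∂y)(2*y^2) dy = (4*y) dy, which multiplied by dx ∧ dz gives (-4*y) dx ∧ dy ∧ dz
  d(-2*x*y - x*z + 3*z^2) includes (∂/∂x)(-2*x*y - x*z + 3*z^2) dx = (-2*y - z) dx, which multiplied by dy ∧ dz gives (-2*y - z) dx ∧ dy ∧ dz
Collecting like 3-forms: d(omega) = (-6*y - z) dx ∧ dy ∧ dz.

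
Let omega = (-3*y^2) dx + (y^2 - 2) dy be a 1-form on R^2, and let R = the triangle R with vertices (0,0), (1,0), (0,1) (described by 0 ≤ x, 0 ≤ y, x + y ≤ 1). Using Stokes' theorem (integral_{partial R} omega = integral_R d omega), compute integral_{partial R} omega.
integral_(partial R) omega = 1

Stokes: integral_partial_R omega = integral_R d omega with d omega = (∂Q/∂x - ∂P/∂y) dx ∧ dy.
  ∂Q/∂x = 0
  ∂P/∂y = -6*y
  integrand = ∂Q/∂x - ∂P/∂y = 6*y.
Integrating over R: integral_0^1 integral_0^{1-x} (6*y) dy dx = 1.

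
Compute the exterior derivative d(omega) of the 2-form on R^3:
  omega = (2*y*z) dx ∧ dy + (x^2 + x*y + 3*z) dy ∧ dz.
d(omega) = (2*x + 3*y) dx ∧ dy ∧ dz

For a 2-form omega = sum_{i<j} g_{ij} dx_i ∧ dx_j, the exterior derivative is
  d(omega) = sum_{i<j} d(g_{ij}) ∧ dx_i ∧ dx_j = sum_{i<j, k} (∂g_{ij}/∂x_k) dx_k ∧ dx_i ∧ dx_j.
Expand each term, using dx_k ∧ dx_i ∧ dx_j = sgn(permutation) dx_{(a)} ∧ dx_{(b)} ∧ dx_{(c)} with (a < b < c) sorted:
  d(2*y*z) includes (∂/∂z)(2*y*z) dz = (2*y) dz, which multiplied by dx ∧ dy gives (2*y) dx ∧ dy ∧ dz
  d(x^2 + x*y + 3*z) includes (∂/∂x)(x^2 + x*y + 3*z) dx = (2*x + y) dx, which multiplied by dy ∧ dz gives (2*x + y) dx ∧ dy ∧ dz
Collecting like 3-forms: d(omega) = (2*x + 3*y) dx ∧ dy ∧ dz.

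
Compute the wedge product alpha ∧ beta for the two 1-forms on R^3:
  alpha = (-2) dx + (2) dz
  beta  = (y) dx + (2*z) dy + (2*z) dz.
alpha ∧ beta = (-4*z) dx ∧ dy + (-2*y - 4*z) dx ∧ dz + (-4*z) dy ∧ dz

Distribute the wedge, using dx_i ∧ dx_j = -dx_j ∧ dx_i and dx_i ∧ dx_i = 0. For each pair (i, j) with i < j, the coefficient of dx_i ∧ dx_j in alpha ∧ beta is (alpha_i * beta_j - alpha_j * beta_i). Collecting: alpha ∧ beta = (-4*z) dx ∧ dy + (-2*y - 4*z) dx ∧ dz + (-4*z) dy ∧ dz.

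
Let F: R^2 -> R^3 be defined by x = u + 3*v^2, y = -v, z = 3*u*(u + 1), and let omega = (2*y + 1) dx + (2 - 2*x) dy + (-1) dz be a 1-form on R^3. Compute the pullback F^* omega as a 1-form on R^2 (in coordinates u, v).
F^* omega = (-6*u - 2*v - 2) du + (2*u - 6*v^2 + 6*v - 2) dv

Using F^*(f dg) = (f ∘ F) d(g ∘ F), substitute each coordinate x_i by F_i(u, v) in f_i, and replace dx_i by d F_i = (∂F_i/∂u) du + (∂F_i/∂v) dv.
  For the x component: f_1(F) = 1 - 2*v; d F_1 = (1) du + (6*v) dv
  For the y component: f_2(F) = -2*u - 6*v^2 + 2; d F_2 = (0) du + (-1) dv
  For the z component: f_3(F) = -1; d F_3 = (6*u + 3) du + (0) dv
Combining and collecting du, dv coefficients:
  coeff of du: -6*u - 2*v - 2
  coeff of dv: 2*u - 6*v^2 + 6*v - 2
F^* omega = (-6*u - 2*v - 2) du + (2*u - 6*v^2 + 6*v - 2) dv.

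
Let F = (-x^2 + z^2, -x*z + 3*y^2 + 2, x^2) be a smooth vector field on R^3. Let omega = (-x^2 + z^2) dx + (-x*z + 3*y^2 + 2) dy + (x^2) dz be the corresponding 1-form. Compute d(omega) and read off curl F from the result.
d(omega) = (x) dy ∧ dz + (-2*x + 2*z) dz ∧ dx + (-z) dx ∧ dy; curl F = (x, -2*x + 2*z, -z)

d omega = sum_{i<j} (∂f_j/∂x_i - ∂f_i/∂x_j) dx_i ∧ dx_j. Under the identification (dy ∧ dz, dz ∧ dx, dx ∧ dy) ↔ (e_x, e_y, e_z), the coefficients are exactly the components of curl F. Compute:
  ∂R/∂y - ∂Q/∂z = (0) - (-x) = x
  ∂P/∂z - ∂R/∂x = (2*z) - (2*x) = -2*x + 2*z
  ∂Q/∂x - ∂P/∂y = (-z) - (0) = -z.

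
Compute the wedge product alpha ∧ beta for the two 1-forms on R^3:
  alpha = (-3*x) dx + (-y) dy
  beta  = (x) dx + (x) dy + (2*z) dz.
alpha ∧ beta = (x*(-3*x + y)) dx ∧ dy + (-6*x*z) dx ∧ dz + (-2*y*z) dy ∧ dz

Distribute the wedge, using dx_i ∧ dx_j = -dx_j ∧ dx_i and dx_i ∧ dx_i = 0. For each pair (i, j) with i < j, the coefficient of dx_i ∧ dx_j in alpha ∧ beta is (alpha_i * beta_j - alpha_j * beta_i). Collecting: alpha ∧ beta = (x*(-3*x + y)) dx ∧ dy + (-6*x*z) dx ∧ dz + (-2*y*z) dy ∧ dz.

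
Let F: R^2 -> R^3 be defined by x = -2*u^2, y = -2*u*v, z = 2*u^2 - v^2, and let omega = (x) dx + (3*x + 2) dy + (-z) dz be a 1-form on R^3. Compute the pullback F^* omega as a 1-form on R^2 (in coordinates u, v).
F^* omega = (4*v*(3*u^2 + u*v - 1)) du + (12*u^3 + 4*u^2*v - 4*u - 2*v^3) dv

Using F^*(f dg) = (f ∘ F) d(g ∘ F), substitute each coordinate x_i by F_i(u, v) in f_i, and replace dx_i by d F_i = (∂F_i/∂u) du + (∂F_i/∂v) dv.
  For the x component: f_1(F) = -2*u^2; d F_1 = (-4*u) du + (0) dv
  For the y component: f_2(F) = 2 - 6*u^2; d F_2 = (-2*v) du + (-2*u) dv
  For the z component: f_3(F) = -2*u^2 + v^2; d F_3 = (4*u) du + (-2*v) dv
Combining and collecting du, dv coefficients:
  coeff of du: 4*v*(3*u^2 + u*v - 1)
  coeff of dv: 12*u^3 + 4*u^2*v - 4*u - 2*v^3
F^* omega = (4*v*(3*u^2 + u*v - 1)) du + (12*u^3 + 4*u^2*v - 4*u - 2*v^3) dv.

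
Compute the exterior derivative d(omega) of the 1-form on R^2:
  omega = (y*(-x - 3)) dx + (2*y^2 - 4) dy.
d(omega) = (x + 3) dx ∧ dy

For a 1-form omega = sum_i f_i dx_i, the exterior derivative is
  d(omega) = sum_{i < j} (∂f_j/∂x_i - ∂f_i/∂x_j) dx_i ∧ dx_j.
  coefficient of dx ∧ dy: ∂f_2/∂x - ∂f_1/∂y = ∂(2*y^2 - 4)/∂x - ∂(y*(-x - 3))/∂y = x + 3
Assembling: d(omega) = (x + 3) dx ∧ dy.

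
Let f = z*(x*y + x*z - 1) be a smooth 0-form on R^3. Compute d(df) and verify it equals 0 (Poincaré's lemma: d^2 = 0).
d(df) = 0

Step 1: df = sum_i (∂f/∂x_i) dx_i = (z*(y + z)) dx + (x*z) dy + (x*y + 2*x*z - 1) dz.
Step 2: Apply d again. Using the 1-form formula, the coefficient of dx ∧ dy in d(df) is ∂^2 f/∂x ∂y - ∂^2 f/∂y ∂x = (z) - (z) = 0 (equality of mixed partials for smooth f).
Similarly for dx ∧ dz and dy ∧ dz — all coefficients vanish. So d(df) = 0.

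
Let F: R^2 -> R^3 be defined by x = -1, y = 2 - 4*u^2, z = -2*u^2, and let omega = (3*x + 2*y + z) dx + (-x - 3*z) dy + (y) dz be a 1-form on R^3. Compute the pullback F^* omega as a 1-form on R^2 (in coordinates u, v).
F^* omega = (-32*u^3 - 16*u) du

Using F^*(f dg) = (f ∘ F) d(g ∘ F), substitute each coordinate x_i by F_i(u, v) in f_i, and replace dx_i by d F_i = (∂F_i/∂u) du + (∂F_i/∂v) dv.
  For the x component: f_1(F) = 1 - 10*u^2; d F_1 = (0) du + (0) dv
  For the y component: f_2(F) = 6*u^2 + 1; d F_2 = (-8*u) du + (0) dv
  For the z component: f_3(F) = 2 - 4*u^2; d F_3 = (-4*u) du + (0) dv
Combining and collecting du, dv coefficients:
  coeff of du: -32*u^3 - 16*u
  coeff of dv: 0
F^* omega = (-32*u^3 - 16*u) du.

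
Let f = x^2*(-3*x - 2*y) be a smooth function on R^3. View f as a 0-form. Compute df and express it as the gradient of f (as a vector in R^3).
df = (x*(-9*x - 4*y)) dx + (-2*x^2) dy + (0) dz; grad f = (x*(-9*x - 4*y), -2*x^2, 0)

For a 0-form f, d f = (∂f/∂x) dx + (∂f/∂y) dy + (∂f/∂z) dz. The components of the vector representation are exactly the entries of grad f in Cartesian coordinates:
  ∂f/∂x = x*(-9*x - 4*y)
  ∂f/∂y = -2*x^2
  ∂f/∂z = 0.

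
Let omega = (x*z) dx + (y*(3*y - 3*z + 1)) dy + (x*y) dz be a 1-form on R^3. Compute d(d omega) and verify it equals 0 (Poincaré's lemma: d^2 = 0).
d(d omega) = 0

Step 1: d omega = sum_{i<j} (∂f_j/∂x_i - ∂f_i/∂x_j) dx_i ∧ dx_j:
  coeff of dx ∧ dy: 0
  coeff of dx ∧ dz: -x + y
  coeff of dy ∧ dz: x + 3*y
Step 2: Apply d again to each 2-form coefficient. The only possible 3-form in R^3 is dx ∧ dy ∧ dz, with coefficient
  ∂(coeff of dy∧dz)/∂x - ∂(coeff of dx∧dz)/∂y + ∂(coeff of dx∧dy)/∂z
  = ∂/∂x (x + 3*y) - ∂/∂y (-x + y) + ∂/∂z (0).
Each of these terms simplifies to sums of mixed partials that cancel in pairs. The result is 0 (by equality of mixed partials for smooth functions — Schwarz / Clairaut).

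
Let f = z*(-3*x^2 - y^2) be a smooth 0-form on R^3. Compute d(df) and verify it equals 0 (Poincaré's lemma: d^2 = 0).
d(df) = 0

Step 1: df = sum_i (∂f/∂x_i) dx_i = (-6*x*z) dx + (-2*y*z) dy + (-3*x^2 - y^2) dz.
Step 2: Apply d again. Using the 1-form formula, the coefficient of dx ∧ dy in d(df) is ∂^2 f/∂x ∂y - ∂^2 f/∂y ∂x = (0) - (0) = 0 (equality of mixed partials for smooth f).
Similarly for dx ∧ dz and dy ∧ dz — all coefficients vanish. So d(df) = 0.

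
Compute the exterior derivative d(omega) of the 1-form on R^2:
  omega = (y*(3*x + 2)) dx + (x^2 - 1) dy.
d(omega) = (-x - 2) dx ∧ dy

For a 1-form omega = sum_i f_i dx_i, the exterior derivative is
  d(omega) = sum_{i < j} (∂f_j/∂x_i - ∂f_i/∂x_j) dx_i ∧ dx_j.
  coefficient of dx ∧ dy: ∂f_2/∂x - ∂f_1/∂y = ∂(x^2 - 1)/∂x - ∂(y*(3*x + 2))/∂y = -x - 2
Assembling: d(omega) = (-x - 2) dx ∧ dy.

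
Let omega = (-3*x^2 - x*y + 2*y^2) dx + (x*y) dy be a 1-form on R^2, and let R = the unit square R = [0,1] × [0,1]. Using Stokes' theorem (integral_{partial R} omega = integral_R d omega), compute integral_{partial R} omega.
integral_(partial R) omega = -1

Stokes: integral_partial_R omega = integral_R d omega with d omega = (∂Q/∂x - ∂P/∂y) dx ∧ dy.
  ∂Q/∂x = y
  ∂P/∂y = -x + 4*y
  integrand = ∂Q/∂x - ∂P/∂y = x - 3*y.
Integrating over R: integral_0^1 integral_0^1 (x - 3*y) dx dy = -1.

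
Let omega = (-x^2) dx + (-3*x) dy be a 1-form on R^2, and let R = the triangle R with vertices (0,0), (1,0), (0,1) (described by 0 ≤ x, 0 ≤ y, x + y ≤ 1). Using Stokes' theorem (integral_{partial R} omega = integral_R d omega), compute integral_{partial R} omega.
integral_(partial R) omega = -3/2

Stokes: integral_partial_R omega = integral_R d omega with d omega = (∂Q/∂x - ∂P/∂y) dx ∧ dy.
  ∂Q/∂x = -3
  ∂P/∂y = 0
  integrand = ∂Q/∂x - ∂P/∂y = -3.
Integrating over R: integral_0^1 integral_0^{1-x} (-3) dy dx = -3/2.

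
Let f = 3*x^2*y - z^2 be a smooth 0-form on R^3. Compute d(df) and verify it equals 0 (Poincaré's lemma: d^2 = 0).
d(df) = 0

Step 1: df = sum_i (∂f/∂x_i) dx_i = (6*x*y) dx + (3*x^2) dy + (-2*z) dz.
Step 2: Apply d again. Using the 1-form formula, the coefficient of dx ∧ dy in d(df) is ∂^2 f/∂x ∂y - ∂^2 f/∂y ∂x = (6*x) - (6*x) = 0 (equality of mixed partials for smooth f).
Similarly for dx ∧ dz and dy ∧ dz — all coefficients vanish. So d(df) = 0.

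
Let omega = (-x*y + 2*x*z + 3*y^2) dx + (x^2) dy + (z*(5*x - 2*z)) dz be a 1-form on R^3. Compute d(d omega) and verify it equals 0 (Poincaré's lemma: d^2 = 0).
d(d omega) = 0

Step 1: d omega = sum_{i<j} (∂f_j/∂x_i - ∂f_i/∂x_j) dx_i ∧ dx_j:
  coeff of dx ∧ dy: 3*x - 6*y
  coeff of dx ∧ dz: -2*x + 5*z
  coeff of dy ∧ dz: 0
Step 2: Apply d again to each 2-form coefficient. The only possible 3-form in R^3 is dx ∧ dy ∧ dz, with coefficient
  ∂(coeff of dy∧dz)/∂x - ∂(coeff of dx∧dz)/∂y + ∂(coeff of dx∧dy)/∂z
  = ∂/∂x (0) - ∂/∂y (-2*x + 5*z) + ∂/∂z (3*x - 6*y).
Each of these terms simplifies to sums of mixed partials that cancel in pairs. The result is 0 (by equality of mixed partials for smooth functions — Schwarz / Clairaut).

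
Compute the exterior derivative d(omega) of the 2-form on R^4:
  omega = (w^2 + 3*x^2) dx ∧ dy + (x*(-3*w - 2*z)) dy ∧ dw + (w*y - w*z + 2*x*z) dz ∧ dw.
d(omega) = (-w - 2*z) dx ∧ dy ∧ dw + (w + 2*x) dy ∧ dz ∧ dw + (2*z) dx ∧ dz ∧ dw

For a 2-form omega = sum_{i<j} g_{ij} dx_i ∧ dx_j, the exterior derivative is
  d(omega) = sum_{i<j} d(g_{ij}) ∧ dx_i ∧ dx_j = sum_{i<j, k} (∂g_{ij}/∂x_k) dx_k ∧ dx_i ∧ dx_j.
Expand each term, using dx_k ∧ dx_i ∧ dx_j = sgn(permutation) dx_{(a)} ∧ dx_{(b)} ∧ dx_{(c)} with (a < b < c) sorted:
  d(w^2 + 3*x^2) includes (∂/∂w)(w^2 + 3*x^2) dw = (2*w) dw, which multiplied by dx ∧ dy gives (2*w) dx ∧ dy ∧ dw
  d(x*(-3*w - 2*z)) includes (∂/∂x)(x*(-3*w - 2*z)) dx = (-3*w - 2*z) dx, which multiplied by dy ∧ dw gives (-3*w - 2*z) dx ∧ dy ∧ dw
  d(x*(-3*w - 2*z)) includes (∂/∂z)(x*(-3*w - 2*z)) dz = (-2*x) dz, which multiplied by dy ∧ dw gives (2*x) dy ∧ dz ∧ dw
  d(w*y - w*z + 2*x*z) includes (∂/∂x)(w*y - w*z + 2*x*z) dx = (2*z) dx, which multiplied by dz ∧ dw gives (2*z) dx ∧ dz ∧ dw
  d(w*y - w*z + 2*x*z) includes (∂/∂y)(w*y - w*z + 2*x*z) dy = (w) dy, which multiplied by dz ∧ dw gives (w) dy ∧ dz ∧ dw
Collecting like 3-forms: d(omega) = (-w - 2*z) dx ∧ dy ∧ dw + (w + 2*x) dy ∧ dz ∧ dw + (2*z) dx ∧ dz ∧ dw.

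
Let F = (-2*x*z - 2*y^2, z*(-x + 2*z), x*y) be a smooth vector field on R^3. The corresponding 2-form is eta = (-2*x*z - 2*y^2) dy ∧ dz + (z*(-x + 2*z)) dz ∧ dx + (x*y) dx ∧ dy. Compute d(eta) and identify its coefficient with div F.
d(eta) = (-2*z) dx ∧ dy ∧ dz; div F = -2*z

For a 2-form in R^3 of the form above, applying d gives a 3-form with coefficient ∂P/∂x + ∂Q/∂y + ∂R/∂z:
  ∂P/∂x = -2*z
  ∂Q/∂y = 0
  ∂R/∂z = 0
Sum = -2*z, which is exactly div F.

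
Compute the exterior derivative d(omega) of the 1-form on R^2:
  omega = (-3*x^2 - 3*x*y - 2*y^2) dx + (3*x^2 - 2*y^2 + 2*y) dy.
d(omega) = (9*x + 4*y) dx ∧ dy

For a 1-form omega = sum_i f_i dx_i, the exterior derivative is
  d(omega) = sum_{i < j} (∂f_j/∂x_i - ∂f_i/∂x_j) dx_i ∧ dx_j.
  coefficient of dx ∧ dy: ∂f_2/∂x - ∂f_1/∂y = ∂(3*x^2 - 2*y^2 + 2*y)/∂x - ∂(-3*x^2 - 3*x*y - 2*y^2)/∂y = 9*x + 4*y
Assembling: d(omega) = (9*x + 4*y) dx ∧ dy.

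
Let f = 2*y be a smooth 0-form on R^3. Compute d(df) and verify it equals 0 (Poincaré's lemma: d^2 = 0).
d(df) = 0

Step 1: df = sum_i (∂f/∂x_i) dx_i = (0) dx + (2) dy + (0) dz.
Step 2: Apply d again. Using the 1-form formula, the coefficient of dx ∧ dy in d(df) is ∂^2 f/∂x ∂y - ∂^2 f/∂y ∂x = (0) - (0) = 0 (equality of mixed partials for smooth f).
Similarly for dx ∧ dz and dy ∧ dz — all coefficients vanish. So d(df) = 0.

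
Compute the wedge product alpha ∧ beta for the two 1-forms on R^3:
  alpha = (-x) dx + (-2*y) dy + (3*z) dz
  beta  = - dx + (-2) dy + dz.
alpha ∧ beta = (2*x - 2*y) dx ∧ dy + (-x + 3*z) dx ∧ dz + (-2*y + 6*z) dy ∧ dz

Distribute the wedge, using dx_i ∧ dx_j = -dx_j ∧ dx_i and dx_i ∧ dx_i = 0. For each pair (i, j) with i < j, the coefficient of dx_i ∧ dx_j in alpha ∧ beta is (alpha_i * beta_j - alpha_j * beta_i). Collecting: alpha ∧ beta = (2*x - 2*y) dx ∧ dy + (-x + 3*z) dx ∧ dz + (-2*y + 6*z) dy ∧ dz.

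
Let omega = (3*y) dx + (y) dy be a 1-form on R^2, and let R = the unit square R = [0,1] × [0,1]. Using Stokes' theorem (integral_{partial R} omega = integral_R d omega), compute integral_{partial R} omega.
integral_(partial R) omega = -3

Stokes: integral_partial_R omega = integral_R d omega with d omega = (∂Q/∂x - ∂P/∂y) dx ∧ dy.
  ∂Q/∂x = 0
  ∂P/∂y = 3
  integrand = ∂Q/∂x - ∂P/∂y = -3.
Integrating over R: integral_0^1 integral_0^1 (-3) dx dy = -3.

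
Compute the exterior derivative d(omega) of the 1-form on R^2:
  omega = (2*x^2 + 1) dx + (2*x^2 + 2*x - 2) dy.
d(omega) = (4*x + 2) dx ∧ dy

For a 1-form omega = sum_i f_i dx_i, the exterior derivative is
  d(omega) = sum_{i < j} (∂f_j/∂x_i - ∂f_i/∂x_j) dx_i ∧ dx_j.
  coefficient of dx ∧ dy: ∂f_2/∂x - ∂f_1/∂y = ∂(2*x^2 + 2*x - 2)/∂x - ∂(2*x^2 + 1)/∂y = 4*x + 2
Assembling: d(omega) = (4*x + 2) dx ∧ dy.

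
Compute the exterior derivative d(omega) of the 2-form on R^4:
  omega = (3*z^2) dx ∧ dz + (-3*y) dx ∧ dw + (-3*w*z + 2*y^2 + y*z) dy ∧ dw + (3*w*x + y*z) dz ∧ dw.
d(omega) = (3) dx ∧ dy ∧ dw + (3*w - y + z) dy ∧ dz ∧ dw + (3*w) dx ∧ dz ∧ dw

For a 2-form omega = sum_{i<j} g_{ij} dx_i ∧ dx_j, the exterior derivative is
  d(omega) = sum_{i<j} d(g_{ij}) ∧ dx_i ∧ dx_j = sum_{i<j, k} (∂g_{ij}/∂x_k) dx_k ∧ dx_i ∧ dx_j.
Expand each term, using dx_k ∧ dx_i ∧ dx_j = sgn(permutation) dx_{(a)} ∧ dx_{(b)} ∧ dx_{(c)} with (a < b < c) sorted:
  d(-3*y) includes (∂/∂y)(-3*y) dy = (-3) dy, which multiplied by dx ∧ dw gives (3) dx ∧ dy ∧ dw
  d(-3*w*z + 2*y^2 + y*z) includes (∂/∂z)(-3*w*z + 2*y^2 + y*z) dz = (-3*w + y) dz, which multiplied by dy ∧ dw gives (3*w - y) dy ∧ dz ∧ dw
  d(3*w*x + y*z) includes (∂/∂x)(3*w*x + y*z) dx = (3*w) dx, which multiplied by dz ∧ dw gives (3*w) dx ∧ dz ∧ dw
  d(3*w*x + y*z) includes (∂/∂y)(3*w*x + y*z) dy = (z) dy, which multiplied by dz ∧ dw gives (z) dy ∧ dz ∧ dw
Collecting like 3-forms: d(omega) = (3) dx ∧ dy ∧ dw + (3*w - y + z) dy ∧ dz ∧ dw + (3*w) dx ∧ dz ∧ dw.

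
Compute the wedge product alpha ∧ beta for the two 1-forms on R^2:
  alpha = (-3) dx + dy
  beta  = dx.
alpha ∧ beta = (-1) dx ∧ dy

Distribute the wedge, using dx_i ∧ dx_j = -dx_j ∧ dx_i and dx_i ∧ dx_i = 0. For each pair (i, j) with i < j, the coefficient of dx_i ∧ dx_j in alpha ∧ beta is (alpha_i * beta_j - alpha_j * beta_i). Collecting: alpha ∧ beta = (-1) dx ∧ dy.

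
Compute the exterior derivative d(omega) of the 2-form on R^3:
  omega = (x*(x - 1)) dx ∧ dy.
d(omega) = 0

For a 2-form omega = sum_{i<j} g_{ij} dx_i ∧ dx_j, the exterior derivative is
  d(omega) = sum_{i<j} d(g_{ij}) ∧ dx_i ∧ dx_j = sum_{i<j, k} (∂g_{ij}/∂x_k) dx_k ∧ dx_i ∧ dx_j.
Expand each term, using dx_k ∧ dx_i ∧ dx_j = sgn(permutation) dx_{(a)} ∧ dx_{(b)} ∧ dx_{(c)} with (a < b < c) sorted:

Collecting like 3-forms: d(omega) = 0.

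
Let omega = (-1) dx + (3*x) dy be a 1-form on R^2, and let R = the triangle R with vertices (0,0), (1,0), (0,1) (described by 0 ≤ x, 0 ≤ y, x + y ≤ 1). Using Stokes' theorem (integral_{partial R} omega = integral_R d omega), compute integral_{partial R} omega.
integral_(partial R) omega = 3/2

Stokes: integral_partial_R omega = integral_R d omega with d omega = (∂Q/∂x - ∂P/∂y) dx ∧ dy.
  ∂Q/∂x = 3
  ∂P/∂y = 0
  integrand = ∂Q/∂x - ∂P/∂y = 3.
Integrating over R: integral_0^1 integral_0^{1-x} (3) dy dx = 3/2.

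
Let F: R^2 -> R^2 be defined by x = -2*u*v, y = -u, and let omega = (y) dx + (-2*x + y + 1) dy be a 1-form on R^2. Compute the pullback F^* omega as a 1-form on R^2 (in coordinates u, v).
F^* omega = (-2*u*v + u - 1) du + (2*u^2) dv

Using F^*(f dg) = (f ∘ F) d(g ∘ F), substitute each coordinate x_i by F_i(u, v) in f_i, and replace dx_i by d F_i = (∂F_i/∂u) du + (∂F_i/∂v) dv.
  For the x component: f_1(F) = -u; d F_1 = (-2*v) du + (-2*u) dv
  For the y component: f_2(F) = 4*u*v - u + 1; d F_2 = (-1) du + (0) dv
Combining and collecting du, dv coefficients:
  coeff of du: -2*u*v + u - 1
  coeff of dv: 2*u^2
F^* omega = (-2*u*v + u - 1) du + (2*u^2) dv.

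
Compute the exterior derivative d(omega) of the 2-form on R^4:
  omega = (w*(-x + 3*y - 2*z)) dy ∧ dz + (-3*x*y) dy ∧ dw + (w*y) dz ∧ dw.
d(omega) = (-w) dx ∧ dy ∧ dz + (w - x + 3*y - 2*z) dy ∧ dz ∧ dw + (-3*y) dx ∧ dy ∧ dw

For a 2-form omega = sum_{i<j} g_{ij} dx_i ∧ dx_j, the exterior derivative is
  d(omega) = sum_{i<j} d(g_{ij}) ∧ dx_i ∧ dx_j = sum_{i<j, k} (∂g_{ij}/∂x_k) dx_k ∧ dx_i ∧ dx_j.
Expand each term, using dx_k ∧ dx_i ∧ dx_j = sgn(permutation) dx_{(a)} ∧ dx_{(b)} ∧ dx_{(c)} with (a < b < c) sorted:
  d(w*(-x + 3*y - 2*z)) includes (∂/∂x)(w*(-x + 3*y - 2*z)) dx = (-w) dx, which multiplied by dy ∧ dz gives (-w) dx ∧ dy ∧ dz
  d(w*(-x + 3*y - 2*z)) includes (∂/∂w)(w*(-x + 3*y - 2*z)) dw = (-x + 3*y - 2*z) dw, which multiplied by dy ∧ dz gives (-x + 3*y - 2*z) dy ∧ dz ∧ dw
  d(-3*x*y) includes (∂/∂x)(-3*x*y) dx = (-3*y) dx, which multiplied by dy ∧ dw gives (-3*y) dx ∧ dy ∧ dw
  d(w*y) includes (∂/∂y)(w*y) dy = (w) dy, which multiplied by dz ∧ dw gives (w) dy ∧ dz ∧ dw
Collecting like 3-forms: d(omega) = (-w) dx ∧ dy ∧ dz + (w - x + 3*y - 2*z) dy ∧ dz ∧ dw + (-3*y) dx ∧ dy ∧ dw.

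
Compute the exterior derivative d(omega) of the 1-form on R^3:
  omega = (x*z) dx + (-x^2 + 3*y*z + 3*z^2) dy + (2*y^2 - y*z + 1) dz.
d(omega) = (-2*x) dx ∧ dy + (-x) dx ∧ dz + (y - 7*z) dy ∧ dz

For a 1-form omega = sum_i f_i dx_i, the exterior derivative is
  d(omega) = sum_{i < j} (∂f_j/∂x_i - ∂f_i/∂x_j) dx_i ∧ dx_j.
  coefficient of dx ∧ dy: ∂f_2/∂x - ∂f_1/∂y = ∂(-x^2 + 3*y*z + 3*z^2)/∂x - ∂(x*z)/∂y = -2*x
  coefficient of dx ∧ dz: ∂f_3/∂x - ∂f_1/∂z = ∂(2*y^2 - y*z + 1)/∂x - ∂(x*z)/∂z = -x
  coefficient of dy ∧ dz: ∂f_3/∂y - ∂f_2/∂z = ∂(2*y^2 - y*z + 1)/∂y - ∂(-x^2 + 3*y*z + 3*z^2)/∂z = y - 7*z
Assembling: d(omega) = (-2*x) dx ∧ dy + (-x) dx ∧ dz + (y - 7*z) dy ∧ dz.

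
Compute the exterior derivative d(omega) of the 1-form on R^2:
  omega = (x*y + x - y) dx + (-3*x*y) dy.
d(omega) = (-x - 3*y + 1) dx ∧ dy

For a 1-form omega = sum_i f_i dx_i, the exterior derivative is
  d(omega) = sum_{i < j} (∂f_j/∂x_i - ∂f_i/∂x_j) dx_i ∧ dx_j.
  coefficient of dx ∧ dy: ∂f_2/∂x - ∂f_1/∂y = ∂(-3*x*y)/∂x - ∂(x*y + x - y)/∂y = -x - 3*y + 1
Assembling: d(omega) = (-x - 3*y + 1) dx ∧ dy.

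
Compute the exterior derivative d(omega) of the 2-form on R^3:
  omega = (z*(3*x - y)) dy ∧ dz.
d(omega) = (3*z) dx ∧ dy ∧ dz

For a 2-form omega = sum_{i<j} g_{ij} dx_i ∧ dx_j, the exterior derivative is
  d(omega) = sum_{i<j} d(g_{ij}) ∧ dx_i ∧ dx_j = sum_{i<j, k} (∂g_{ij}/∂x_k) dx_k ∧ dx_i ∧ dx_j.
Expand each term, using dx_k ∧ dx_i ∧ dx_j = sgn(permutation) dx_{(a)} ∧ dx_{(b)} ∧ dx_{(c)} with (a < b < c) sorted:
  d(z*(3*x - y)) includes (∂/∂x)(z*(3*x - y)) dx = (3*z) dx, which multiplied by dy ∧ dz gives (3*z) dx ∧ dy ∧ dz
Collecting like 3-forms: d(omega) = (3*z) dx ∧ dy ∧ dz.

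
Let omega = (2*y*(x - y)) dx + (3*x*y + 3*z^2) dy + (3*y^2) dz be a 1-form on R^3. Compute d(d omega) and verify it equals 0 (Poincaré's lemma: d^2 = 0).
d(d omega) = 0

Step 1: d omega = sum_{i<j} (∂f_j/∂x_i - ∂f_i/∂x_j) dx_i ∧ dx_j:
  coeff of dx ∧ dy: -2*x + 7*y
  coeff of dx ∧ dz: 0
  coeff of dy ∧ dz: 6*y - 6*z
Step 2: Apply d again to each 2-form coefficient. The only possible 3-form in R^3 is dx ∧ dy ∧ dz, with coefficient
  ∂(coeff of dy∧dz)/∂x - ∂(coeff of dx∧dz)/∂y + ∂(coeff of dx∧dy)/∂z
  = ∂/∂x (6*y - 6*z) - ∂/∂y (0) + ∂/∂z (-2*x + 7*y).
Each of these terms simplifies to sums of mixed partials that cancel in pairs. The result is 0 (by equality of mixed partials for smooth functions — Schwarz / Clairaut).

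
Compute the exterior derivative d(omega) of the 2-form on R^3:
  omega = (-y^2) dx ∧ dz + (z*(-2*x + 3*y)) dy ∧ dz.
d(omega) = (2*y - 2*z) dx ∧ dy ∧ dz

For a 2-form omega = sum_{i<j} g_{ij} dx_i ∧ dx_j, the exterior derivative is
  d(omega) = sum_{i<j} d(g_{ij}) ∧ dx_i ∧ dx_j = sum_{i<j, k} (∂g_{ij}/∂x_k) dx_k ∧ dx_i ∧ dx_j.
Expand each term, using dx_k ∧ dx_i ∧ dx_j = sgn(permutation) dx_{(a)} ∧ dx_{(b)} ∧ dx_{(c)} with (a < b < c) sorted:
  d(-y^2) includes (∂/∂y)(-y^2) dy = (-2*y) dy, which multiplied by dx ∧ dz gives (2*y) dx ∧ dy ∧ dz
  d(z*(-2*x + 3*y)) includes (∂/∂x)(z*(-2*x + 3*y)) dx = (-2*z) dx, which multiplied by dy ∧ dz gives (-2*z) dx ∧ dy ∧ dz
Collecting like 3-forms: d(omega) = (2*y - 2*z) dx ∧ dy ∧ dz.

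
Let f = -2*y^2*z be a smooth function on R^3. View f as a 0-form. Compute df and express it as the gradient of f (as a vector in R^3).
df = (0) dx + (-4*y*z) dy + (-2*y^2) dz; grad f = (0, -4*y*z, -2*y^2)

For a 0-form f, d f = (∂f/∂x) dx + (∂f/∂y) dy + (∂f/∂z) dz. The components of the vector representation are exactly the entries of grad f in Cartesian coordinates:
  ∂f/∂x = 0
  ∂f/∂y = -4*y*z
  ∂f/∂z = -2*y^2.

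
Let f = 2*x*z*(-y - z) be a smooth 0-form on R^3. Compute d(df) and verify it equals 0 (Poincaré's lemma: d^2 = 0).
d(df) = 0

Step 1: df = sum_i (∂f/∂x_i) dx_i = (2*z*(-y - z)) dx + (-2*x*z) dy + (2*x*(-y - 2*z)) dz.
Step 2: Apply d again. Using the 1-form formula, the coefficient of dx ∧ dy in d(df) is ∂^2 f/∂x ∂y - ∂^2 f/∂y ∂x = (-2*z) - (-2*z) = 0 (equality of mixed partials for smooth f).
Similarly for dx ∧ dz and dy ∧ dz — all coefficients vanish. So d(df) = 0.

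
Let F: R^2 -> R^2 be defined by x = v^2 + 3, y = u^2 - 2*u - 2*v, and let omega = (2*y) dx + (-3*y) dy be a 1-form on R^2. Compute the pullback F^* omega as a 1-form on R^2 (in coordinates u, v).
F^* omega = (-6*u^3 + 18*u^2 + 12*u*v - 12*u - 12*v) du + (4*u^2*v + 6*u^2 - 8*u*v - 12*u - 8*v^2 - 12*v) dv

Using F^*(f dg) = (f ∘ F) d(g ∘ F), substitute each coordinate x_i by F_i(u, v) in f_i, and replace dx_i by d F_i = (∂F_i/∂u) du + (∂F_i/∂v) dv.
  For the x component: f_1(F) = 2*u^2 - 4*u - 4*v; d F_1 = (0) du + (2*v) dv
  For the y component: f_2(F) = -3*u^2 + 6*u + 6*v; d F_2 = (2*u - 2) du + (-2) dv
Combining and collecting du, dv coefficients:
  coeff of du: -6*u^3 + 18*u^2 + 12*u*v - 12*u - 12*v
  coeff of dv: 4*u^2*v + 6*u^2 - 8*u*v - 12*u - 8*v^2 - 12*v
F^* omega = (-6*u^3 + 18*u^2 + 12*u*v - 12*u - 12*v) du + (4*u^2*v + 6*u^2 - 8*u*v - 12*u - 8*v^2 - 12*v) dv.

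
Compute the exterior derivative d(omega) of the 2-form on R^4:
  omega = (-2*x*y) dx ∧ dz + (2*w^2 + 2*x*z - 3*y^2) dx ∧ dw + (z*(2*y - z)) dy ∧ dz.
d(omega) = (2*x) dx ∧ dy ∧ dz + (6*y) dx ∧ dy ∧ dw + (-2*x) dx ∧ dz ∧ dw

For a 2-form omega = sum_{i<j} g_{ij} dx_i ∧ dx_j, the exterior derivative is
  d(omega) = sum_{i<j} d(g_{ij}) ∧ dx_i ∧ dx_j = sum_{i<j, k} (∂g_{ij}/∂x_k) dx_k ∧ dx_i ∧ dx_j.
Expand each term, using dx_k ∧ dx_i ∧ dx_j = sgn(permutation) dx_{(a)} ∧ dx_{(b)} ∧ dx_{(c)} with (a < b < c) sorted:
  d(-2*x*y) includes (∂/∂y)(-2*x*y) dy = (-2*x) dy, which multiplied by dx ∧ dz gives (2*x) dx ∧ dy ∧ dz
  d(2*w^2 + 2*x*z - 3*y^2) includes (∂/∂y)(2*w^2 + 2*x*z - 3*y^2) dy = (-6*y) dy, which multiplied by dx ∧ dw gives (6*y) dx ∧ dy ∧ dw
  d(2*w^2 + 2*x*z - 3*y^2) includes (∂/∂z)(2*w^2 + 2*x*z - 3*y^2) dz = (2*x) dz, which multiplied by dx ∧ dw gives (-2*x) dx ∧ dz ∧ dw
Collecting like 3-forms: d(omega) = (2*x) dx ∧ dy ∧ dz + (6*y) dx ∧ dy ∧ dw + (-2*x) dx ∧ dz ∧ dw.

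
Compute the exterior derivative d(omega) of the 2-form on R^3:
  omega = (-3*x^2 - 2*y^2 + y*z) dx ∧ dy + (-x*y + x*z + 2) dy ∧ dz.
d(omega) = (z) dx ∧ dy ∧ dz

For a 2-form omega = sum_{i<j} g_{ij} dx_i ∧ dx_j, the exterior derivative is
  d(omega) = sum_{i<j} d(g_{ij}) ∧ dx_i ∧ dx_j = sum_{i<j, k} (∂g_{ij}/∂x_k) dx_k ∧ dx_i ∧ dx_j.
Expand each term, using dx_k ∧ dx_i ∧ dx_j = sgn(permutation) dx_{(a)} ∧ dx_{(b)} ∧ dx_{(c)} with (a < b < c) sorted:
  d(-3*x^2 - 2*y^2 + y*z) includes (∂/∂z)(-3*x^2 - 2*y^2 + y*z) dz = (y) dz, which multiplied by dx ∧ dy gives (y) dx ∧ dy ∧ dz
  d(-x*y + x*z + 2) includes (∂/∂x)(-x*y + x*z + 2) dx = (-y + z) dx, which multiplied by dy ∧ dz gives (-y + z) dx ∧ dy ∧ dz
Collecting like 3-forms: d(omega) = (z) dx ∧ dy ∧ dz.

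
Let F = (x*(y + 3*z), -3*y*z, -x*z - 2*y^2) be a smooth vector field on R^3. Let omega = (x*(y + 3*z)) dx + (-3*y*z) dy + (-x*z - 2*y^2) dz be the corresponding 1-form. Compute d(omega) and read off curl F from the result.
d(omega) = (-y) dy ∧ dz + (3*x + z) dz ∧ dx + (-x) dx ∧ dy; curl F = (-y, 3*x + z, -x)

d omega = sum_{i<j} (∂f_j/∂x_i - ∂f_i/∂x_j) dx_i ∧ dx_j. Under the identification (dy ∧ dz, dz ∧ dx, dx ∧ dy) ↔ (e_x, e_y, e_z), the coefficients are exactly the components of curl F. Compute:
  ∂R/∂y - ∂Q/∂z = (-4*y) - (-3*y) = -y
  ∂P/∂z - ∂R/∂x = (3*x) - (-z) = 3*x + z
  ∂Q/∂x - ∂P/∂y = (0) - (x) = -x.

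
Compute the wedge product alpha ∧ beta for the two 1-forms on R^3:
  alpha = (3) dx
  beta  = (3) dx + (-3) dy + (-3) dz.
alpha ∧ beta = (-9) dx ∧ dy + (-9) dx ∧ dz

Distribute the wedge, using dx_i ∧ dx_j = -dx_j ∧ dx_i and dx_i ∧ dx_i = 0. For each pair (i, j) with i < j, the coefficient of dx_i ∧ dx_j in alpha ∧ beta is (alpha_i * beta_j - alpha_j * beta_i). Collecting: alpha ∧ beta = (-9) dx ∧ dy + (-9) dx ∧ dz.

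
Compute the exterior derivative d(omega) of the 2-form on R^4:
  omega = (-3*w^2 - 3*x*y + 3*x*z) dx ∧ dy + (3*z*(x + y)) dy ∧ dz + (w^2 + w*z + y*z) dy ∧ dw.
d(omega) = (3*x + 3*z) dx ∧ dy ∧ dz + (-6*w) dx ∧ dy ∧ dw + (-w - y) dy ∧ dz ∧ dw

For a 2-form omega = sum_{i<j} g_{ij} dx_i ∧ dx_j, the exterior derivative is
  d(omega) = sum_{i<j} d(g_{ij}) ∧ dx_i ∧ dx_j = sum_{i<j, k} (∂g_{ij}/∂x_k) dx_k ∧ dx_i ∧ dx_j.
Expand each term, using dx_k ∧ dx_i ∧ dx_j = sgn(permutation) dx_{(a)} ∧ dx_{(b)} ∧ dx_{(c)} with (a < b < c) sorted:
  d(-3*w^2 - 3*x*y + 3*x*z) includes (∂/∂z)(-3*w^2 - 3*x*y + 3*x*z) dz = (3*x) dz, which multiplied by dx ∧ dy gives (3*x) dx ∧ dy ∧ dz
  d(-3*w^2 - 3*x*y + 3*x*z) includes (∂/∂w)(-3*w^2 - 3*x*y + 3*x*z) dw = (-6*w) dw, which multiplied by dx ∧ dy gives (-6*w) dx ∧ dy ∧ dw
  d(3*z*(x + y)) includes (∂/∂x)(3*z*(x + y)) dx = (3*z) dx, which multiplied by dy ∧ dz gives (3*z) dx ∧ dy ∧ dz
  d(w^2 + w*z + y*z) includes (∂/∂z)(w^2 + w*z + y*z) dz = (w + y) dz, which multiplied by dy ∧ dw gives (-w - y) dy ∧ dz ∧ dw
Collecting like 3-forms: d(omega) = (3*x + 3*z) dx ∧ dy ∧ dz + (-6*w) dx ∧ dy ∧ dw + (-w - y) dy ∧ dz ∧ dw.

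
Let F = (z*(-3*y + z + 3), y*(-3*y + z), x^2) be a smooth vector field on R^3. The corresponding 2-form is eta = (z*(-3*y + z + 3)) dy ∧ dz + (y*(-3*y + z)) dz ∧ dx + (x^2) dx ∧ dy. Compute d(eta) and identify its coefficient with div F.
d(eta) = (-6*y + z) dx ∧ dy ∧ dz; div F = -6*y + z

For a 2-form in R^3 of the form above, applying d gives a 3-form with coefficient ∂P/∂x + ∂Q/∂y + ∂R/∂z:
  ∂P/∂x = 0
  ∂Q/∂y = -6*y + z
  ∂R/∂z = 0
Sum = -6*y + z, which is exactly div F.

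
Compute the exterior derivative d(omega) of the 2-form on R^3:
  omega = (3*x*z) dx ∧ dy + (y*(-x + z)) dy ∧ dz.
d(omega) = (3*x - y) dx ∧ dy ∧ dz

For a 2-form omega = sum_{i<j} g_{ij} dx_i ∧ dx_j, the exterior derivative is
  d(omega) = sum_{i<j} d(g_{ij}) ∧ dx_i ∧ dx_j = sum_{i<j, k} (∂g_{ij}/∂x_k) dx_k ∧ dx_i ∧ dx_j.
Expand each term, using dx_k ∧ dx_i ∧ dx_j = sgn(permutation) dx_{(a)} ∧ dx_{(b)} ∧ dx_{(c)} with (a < b < c) sorted:
  d(3*x*z) includes (∂/∂z)(3*x*z) dz = (3*x) dz, which multiplied by dx ∧ dy gives (3*x) dx ∧ dy ∧ dz
  d(y*(-x + z)) includes (∂/∂x)(y*(-x + z)) dx = (-y) dx, which multiplied by dy ∧ dz gives (-y) dx ∧ dy ∧ dz
Collecting like 3-forms: d(omega) = (3*x - y) dx ∧ dy ∧ dz.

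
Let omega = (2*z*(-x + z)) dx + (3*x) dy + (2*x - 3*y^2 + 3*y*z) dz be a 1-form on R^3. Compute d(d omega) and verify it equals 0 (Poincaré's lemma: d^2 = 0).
d(d omega) = 0

Step 1: d omega = sum_{i<j} (∂f_j/∂x_i - ∂f_i/∂x_j) dx_i ∧ dx_j:
  coeff of dx ∧ dy: 3
  coeff of dx ∧ dz: 2*x - 4*z + 2
  coeff of dy ∧ dz: -6*y + 3*z
Step 2: Apply d again to each 2-form coefficient. The only possible 3-form in R^3 is dx ∧ dy ∧ dz, with coefficient
  ∂(coeff of dy∧dz)/∂x - ∂(coeff of dx∧dz)/∂y + ∂(coeff of dx∧dy)/∂z
  = ∂/∂x (-6*y + 3*z) - ∂/∂y (2*x - 4*z + 2) + ∂/∂z (3).
Each of these terms simplifies to sums of mixed partials that cancel in pairs. The result is 0 (by equality of mixed partials for smooth functions — Schwarz / Clairaut).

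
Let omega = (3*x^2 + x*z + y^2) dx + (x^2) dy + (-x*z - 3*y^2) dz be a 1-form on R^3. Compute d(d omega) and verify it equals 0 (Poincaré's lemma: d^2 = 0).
d(d omega) = 0

Step 1: d omega = sum_{i<j} (∂f_j/∂x_i - ∂f_i/∂x_j) dx_i ∧ dx_j:
  coeff of dx ∧ dy: 2*x - 2*y
  coeff of dx ∧ dz: -x - z
  coeff of dy ∧ dz: -6*y
Step 2: Apply d again to each 2-form coefficient. The only possible 3-form in R^3 is dx ∧ dy ∧ dz, with coefficient
  ∂(coeff of dy∧dz)/∂x - ∂(coeff of dx∧dz)/∂y + ∂(coeff of dx∧dy)/∂z
  = ∂/∂x (-6*y) - ∂/∂y (-x - z) + ∂/∂z (2*x - 2*y).
Each of these terms simplifies to sums of mixed partials that cancel in pairs. The result is 0 (by equality of mixed partials for smooth functions — Schwarz / Clairaut).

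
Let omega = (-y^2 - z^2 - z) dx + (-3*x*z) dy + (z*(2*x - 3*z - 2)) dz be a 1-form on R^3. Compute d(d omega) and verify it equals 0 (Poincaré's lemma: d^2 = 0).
d(d omega) = 0

Step 1: d omega = sum_{i<j} (∂f_j/∂x_i - ∂f_i/∂x_j) dx_i ∧ dx_j:
  coeff of dx ∧ dy: 2*y - 3*z
  coeff of dx ∧ dz: 4*z + 1
  coeff of dy ∧ dz: 3*x
Step 2: Apply d again to each 2-form coefficient. The only possible 3-form in R^3 is dx ∧ dy ∧ dz, with coefficient
  ∂(coeff of dy∧dz)/∂x - ∂(coeff of dx∧dz)/∂y + ∂(coeff of dx∧dy)/∂z
  = ∂/∂x (3*x) - ∂/∂y (4*z + 1) + ∂/∂z (2*y - 3*z).
Each of these terms simplifies to sums of mixed partials that cancel in pairs. The result is 0 (by equality of mixed partials for smooth functions — Schwarz / Clairaut).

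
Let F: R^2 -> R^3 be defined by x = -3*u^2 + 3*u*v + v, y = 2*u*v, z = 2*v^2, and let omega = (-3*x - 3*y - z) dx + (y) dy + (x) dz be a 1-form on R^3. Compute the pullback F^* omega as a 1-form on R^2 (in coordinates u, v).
F^* omega = (-54*u^3 + 117*u^2*v - 29*u*v^2 + 18*u*v - 6*v^3 - 9*v^2) du + (27*u^3 - 53*u^2*v + 9*u^2 + 6*u*v^2 - 24*u*v + 2*v^2 - 3*v) dv

Using F^*(f dg) = (f ∘ F) d(g ∘ F), substitute each coordinate x_i by F_i(u, v) in f_i, and replace dx_i by d F_i = (∂F_i/∂u) du + (∂F_i/∂v) dv.
  For the x component: f_1(F) = 9*u^2 - 15*u*v - 2*v^2 - 3*v; d F_1 = (-6*u + 3*v) du + (3*u + 1) dv
  For the y component: f_2(F) = 2*u*v; d F_2 = (2*v) du + (2*u) dv
  For the z component: f_3(F) = -3*u^2 + 3*u*v + v; d F_3 = (0) du + (4*v) dv
Combining and collecting du, dv coefficients:
  coeff of du: -54*u^3 + 117*u^2*v - 29*u*v^2 + 18*u*v - 6*v^3 - 9*v^2
  coeff of dv: 27*u^3 - 53*u^2*v + 9*u^2 + 6*u*v^2 - 24*u*v + 2*v^2 - 3*v
F^* omega = (-54*u^3 + 117*u^2*v - 29*u*v^2 + 18*u*v - 6*v^3 - 9*v^2) du + (27*u^3 - 53*u^2*v + 9*u^2 + 6*u*v^2 - 24*u*v + 2*v^2 - 3*v) dv.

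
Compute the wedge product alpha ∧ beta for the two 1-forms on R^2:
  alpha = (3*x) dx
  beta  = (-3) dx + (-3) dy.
alpha ∧ beta = (-9*x) dx ∧ dy

Distribute the wedge, using dx_i ∧ dx_j = -dx_j ∧ dx_i and dx_i ∧ dx_i = 0. For each pair (i, j) with i < j, the coefficient of dx_i ∧ dx_j in alpha ∧ beta is (alpha_i * beta_j - alpha_j * beta_i). Collecting: alpha ∧ beta = (-9*x) dx ∧ dy.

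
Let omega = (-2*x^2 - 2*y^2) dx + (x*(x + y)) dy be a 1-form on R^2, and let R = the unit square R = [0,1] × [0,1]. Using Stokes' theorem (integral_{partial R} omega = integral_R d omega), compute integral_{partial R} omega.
integral_(partial R) omega = 7/2

Stokes: integral_partial_R omega = integral_R d omega with d omega = (∂Q/∂x - ∂P/∂y) dx ∧ dy.
  ∂Q/∂x = 2*x + y
  ∂P/∂y = -4*y
  integrand = ∂Q/∂x - ∂P/∂y = 2*x + 5*y.
Integrating over R: integral_0^1 integral_0^1 (2*x + 5*y) dx dy = 7/2.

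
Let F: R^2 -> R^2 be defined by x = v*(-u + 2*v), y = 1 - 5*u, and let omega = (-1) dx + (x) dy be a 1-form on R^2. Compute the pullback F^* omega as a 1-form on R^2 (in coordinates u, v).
F^* omega = (v*(5*u - 10*v + 1)) du + (u - 4*v) dv

Using F^*(f dg) = (f ∘ F) d(g ∘ F), substitute each coordinate x_i by F_i(u, v) in f_i, and replace dx_i by d F_i = (∂F_i/∂u) du + (∂F_i/∂v) dv.
  For the x component: f_1(F) = -1; d F_1 = (-v) du + (-u + 4*v) dv
  For the y component: f_2(F) = v*(-u + 2*v); d F_2 = (-5) du + (0) dv
Combining and collecting du, dv coefficients:
  coeff of du: v*(5*u - 10*v + 1)
  coeff of dv: u - 4*v
F^* omega = (v*(5*u - 10*v + 1)) du + (u - 4*v) dv.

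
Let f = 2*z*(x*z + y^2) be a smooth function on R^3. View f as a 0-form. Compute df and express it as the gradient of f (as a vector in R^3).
df = (2*z^2) dx + (4*y*z) dy + (4*x*z + 2*y^2) dz; grad f = (2*z^2, 4*y*z, 4*x*z + 2*y^2)

For a 0-form f, d f = (∂f/∂x) dx + (∂f/∂y) dy + (∂f/∂z) dz. The components of the vector representation are exactly the entries of grad f in Cartesian coordinates:
  ∂f/∂x = 2*z^2
  ∂f/∂y = 4*y*z
  ∂f/∂z = 4*x*z + 2*y^2.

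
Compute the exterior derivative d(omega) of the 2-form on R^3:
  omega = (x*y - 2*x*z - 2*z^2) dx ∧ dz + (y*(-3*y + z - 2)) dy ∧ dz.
d(omega) = (-x) dx ∧ dy ∧ dz

For a 2-form omega = sum_{i<j} g_{ij} dx_i ∧ dx_j, the exterior derivative is
  d(omega) = sum_{i<j} d(g_{ij}) ∧ dx_i ∧ dx_j = sum_{i<j, k} (∂g_{ij}/∂x_k) dx_k ∧ dx_i ∧ dx_j.
Expand each term, using dx_k ∧ dx_i ∧ dx_j = sgn(permutation) dx_{(a)} ∧ dx_{(b)} ∧ dx_{(c)} with (a < b < c) sorted:
  d(x*y - 2*x*z - 2*z^2) includes (∂/∂y)(x*y - 2*x*z - 2*z^2) dy = (x) dy, which multiplied by dx ∧ dz gives (-x) dx ∧ dy ∧ dz
Collecting like 3-forms: d(omega) = (-x) dx ∧ dy ∧ dz.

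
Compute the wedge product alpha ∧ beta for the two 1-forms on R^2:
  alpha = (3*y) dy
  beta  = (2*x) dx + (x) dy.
alpha ∧ beta = (-6*x*y) dx ∧ dy

Distribute the wedge, using dx_i ∧ dx_j = -dx_j ∧ dx_i and dx_i ∧ dx_i = 0. For each pair (i, j) with i < j, the coefficient of dx_i ∧ dx_j in alpha ∧ beta is (alpha_i * beta_j - alpha_j * beta_i). Collecting: alpha ∧ beta = (-6*x*y) dx ∧ dy.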